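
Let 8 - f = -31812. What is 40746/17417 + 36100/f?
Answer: 96264571/27710447 ≈ 3.4739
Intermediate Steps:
f = 31820 (f = 8 - 1*(-31812) = 8 + 31812 = 31820)
40746/17417 + 36100/f = 40746/17417 + 36100/31820 = 40746*(1/17417) + 36100*(1/31820) = 40746/17417 + 1805/1591 = 96264571/27710447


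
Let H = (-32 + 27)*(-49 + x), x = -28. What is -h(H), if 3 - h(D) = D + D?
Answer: 767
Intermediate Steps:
H = 385 (H = (-32 + 27)*(-49 - 28) = -5*(-77) = 385)
h(D) = 3 - 2*D (h(D) = 3 - (D + D) = 3 - 2*D)
-h(H) = -(3 - 2*385) = -(3 - 770) = -1*(-767) = 767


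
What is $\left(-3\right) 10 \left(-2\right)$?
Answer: $60$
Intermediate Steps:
$\left(-3\right) 10 \left(-2\right) = \left(-30\right) \left(-2\right) = 60$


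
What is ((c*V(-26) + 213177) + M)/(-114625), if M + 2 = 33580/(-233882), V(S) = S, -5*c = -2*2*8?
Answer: -124547109513/67021810625 ≈ -1.8583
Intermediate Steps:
c = 32/5 (c = -(-2*2)*8/5 = -(-4)*8/5 = -⅕*(-32) = 32/5 ≈ 6.4000)
M = -250672/116941 (M = -2 + 33580/(-233882) = -2 + 33580*(-1/233882) = -2 - 16790/116941 = -250672/116941 ≈ -2.1436)
((c*V(-26) + 213177) + M)/(-114625) = (((32/5)*(-26) + 213177) - 250672/116941)/(-114625) = ((-832/5 + 213177) - 250672/116941)*(-1/114625) = (1065053/5 - 250672/116941)*(-1/114625) = (124547109513/584705)*(-1/114625) = -124547109513/67021810625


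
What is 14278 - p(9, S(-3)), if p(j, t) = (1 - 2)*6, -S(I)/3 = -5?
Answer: 14284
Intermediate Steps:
S(I) = 15 (S(I) = -3*(-5) = 15)
p(j, t) = -6 (p(j, t) = -1*6 = -6)
14278 - p(9, S(-3)) = 14278 - 1*(-6) = 14278 + 6 = 14284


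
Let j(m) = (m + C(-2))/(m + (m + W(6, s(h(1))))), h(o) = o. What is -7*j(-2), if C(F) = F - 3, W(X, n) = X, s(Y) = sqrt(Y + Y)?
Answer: 49/2 ≈ 24.500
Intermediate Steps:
s(Y) = sqrt(2)*sqrt(Y) (s(Y) = sqrt(2*Y) = sqrt(2)*sqrt(Y))
C(F) = -3 + F
j(m) = (-5 + m)/(6 + 2*m) (j(m) = (m + (-3 - 2))/(m + (m + 6)) = (m - 5)/(m + (6 + m)) = (-5 + m)/(6 + 2*m))
-7*j(-2) = -7*(-5 - 2)/(2*(3 - 2)) = -7*(-7)/(2*1) = -7*(-7)/2 = -7*(-7/2) = 49/2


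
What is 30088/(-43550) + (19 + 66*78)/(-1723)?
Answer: -138432237/37518325 ≈ -3.6897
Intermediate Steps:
30088/(-43550) + (19 + 66*78)/(-1723) = 30088*(-1/43550) + (19 + 5148)*(-1/1723) = -15044/21775 + 5167*(-1/1723) = -15044/21775 - 5167/1723 = -138432237/37518325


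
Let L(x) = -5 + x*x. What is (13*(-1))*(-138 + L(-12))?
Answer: -13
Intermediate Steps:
L(x) = -5 + x²
(13*(-1))*(-138 + L(-12)) = (13*(-1))*(-138 + (-5 + (-12)²)) = -13*(-138 + (-5 + 144)) = -13*(-138 + 139) = -13*1 = -13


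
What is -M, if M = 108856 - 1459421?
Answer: 1350565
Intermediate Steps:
M = -1350565
-M = -1*(-1350565) = 1350565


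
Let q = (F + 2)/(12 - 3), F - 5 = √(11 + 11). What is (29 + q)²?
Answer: (268 + √22)²/81 ≈ 918.03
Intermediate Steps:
F = 5 + √22 (F = 5 + √(11 + 11) = 5 + √22 ≈ 9.6904)
q = 7/9 + √22/9 (q = ((5 + √22) + 2)/(12 - 3) = (7 + √22)/9 = (7 + √22)*(⅑) = 7/9 + √22/9 ≈ 1.2989)
(29 + q)² = (29 + (7/9 + √22/9))² = (268/9 + √22/9)²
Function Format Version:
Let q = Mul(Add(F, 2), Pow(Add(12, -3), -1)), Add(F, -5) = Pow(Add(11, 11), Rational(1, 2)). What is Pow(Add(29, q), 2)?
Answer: Mul(Rational(1, 81), Pow(Add(268, Pow(22, Rational(1, 2))), 2)) ≈ 918.03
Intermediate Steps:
F = Add(5, Pow(22, Rational(1, 2))) (F = Add(5, Pow(Add(11, 11), Rational(1, 2))) = Add(5, Pow(22, Rational(1, 2))) ≈ 9.6904)
q = Add(Rational(7, 9), Mul(Rational(1, 9), Pow(22, Rational(1, 2)))) (q = Mul(Add(Add(5, Pow(22, Rational(1, 2))), 2), Pow(Add(12, -3), -1)) = Mul(Add(7, Pow(22, Rational(1, 2))), Pow(9, -1)) = Mul(Add(7, Pow(22, Rational(1, 2))), Rational(1, 9)) = Add(Rational(7, 9), Mul(Rational(1, 9), Pow(22, Rational(1, 2)))) ≈ 1.2989)
Pow(Add(29, q), 2) = Pow(Add(29, Add(Rational(7, 9), Mul(Rational(1, 9), Pow(22, Rational(1, 2))))), 2) = Pow(Add(Rational(268, 9), Mul(Rational(1, 9), Pow(22, Rational(1, 2)))), 2)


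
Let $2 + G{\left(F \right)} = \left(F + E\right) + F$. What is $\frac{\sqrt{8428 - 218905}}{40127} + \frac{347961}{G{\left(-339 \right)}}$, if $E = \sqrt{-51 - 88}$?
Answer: $- \frac{236613480}{462539} - \frac{347961 i \sqrt{139}}{462539} + \frac{i \sqrt{210477}}{40127} \approx -511.55 - 8.8579 i$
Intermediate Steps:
$E = i \sqrt{139}$ ($E = \sqrt{-139} = i \sqrt{139} \approx 11.79 i$)
$G{\left(F \right)} = -2 + 2 F + i \sqrt{139}$ ($G{\left(F \right)} = -2 + \left(\left(F + i \sqrt{139}\right) + F\right) = -2 + \left(2 F + i \sqrt{139}\right) = -2 + 2 F + i \sqrt{139}$)
$\frac{\sqrt{8428 - 218905}}{40127} + \frac{347961}{G{\left(-339 \right)}} = \frac{\sqrt{8428 - 218905}}{40127} + \frac{347961}{-2 + 2 \left(-339\right) + i \sqrt{139}} = \sqrt{-210477} \cdot \frac{1}{40127} + \frac{347961}{-2 - 678 + i \sqrt{139}} = i \sqrt{210477} \cdot \frac{1}{40127} + \frac{347961}{-680 + i \sqrt{139}} = \frac{i \sqrt{210477}}{40127} + \frac{347961}{-680 + i \sqrt{139}} = \frac{347961}{-680 + i \sqrt{139}} + \frac{i \sqrt{210477}}{40127}$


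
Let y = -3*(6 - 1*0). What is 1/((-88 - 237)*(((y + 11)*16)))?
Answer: 1/36400 ≈ 2.7473e-5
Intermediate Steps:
y = -18 (y = -3*(6 + 0) = -3*6 = -18)
1/((-88 - 237)*(((y + 11)*16))) = 1/((-88 - 237)*(((-18 + 11)*16))) = 1/((-325)*((-7*16))) = -1/325/(-112) = -1/325*(-1/112) = 1/36400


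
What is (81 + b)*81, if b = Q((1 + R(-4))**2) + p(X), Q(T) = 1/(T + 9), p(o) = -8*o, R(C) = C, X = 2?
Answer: 10539/2 ≈ 5269.5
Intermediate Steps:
Q(T) = 1/(9 + T)
b = -287/18 (b = 1/(9 + (1 - 4)**2) - 8*2 = 1/(9 + (-3)**2) - 16 = 1/(9 + 9) - 16 = 1/18 - 16 = -287/18 ≈ -15.944)
(81 + b)*81 = (81 - 287/18)*81 = (1171/18)*81 = 10539/2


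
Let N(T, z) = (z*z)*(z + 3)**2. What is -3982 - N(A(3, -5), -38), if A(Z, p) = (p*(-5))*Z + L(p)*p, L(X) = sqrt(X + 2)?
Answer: -1772882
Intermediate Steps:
L(X) = sqrt(2 + X)
A(Z, p) = p*sqrt(2 + p) - 5*Z*p (A(Z, p) = (p*(-5))*Z + sqrt(2 + p)*p = (-5*p)*Z + p*sqrt(2 + p) = -5*Z*p + p*sqrt(2 + p) = p*sqrt(2 + p) - 5*Z*p)
N(T, z) = z**2*(3 + z)**2
-3982 - N(A(3, -5), -38) = -3982 - (-38)**2*(3 - 38)**2 = -3982 - 1444*(-35)**2 = -3982 - 1444*1225 = -3982 - 1*1768900 = -3982 - 1768900 = -1772882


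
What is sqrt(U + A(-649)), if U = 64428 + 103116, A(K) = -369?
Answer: 15*sqrt(743) ≈ 408.87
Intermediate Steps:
U = 167544
sqrt(U + A(-649)) = sqrt(167544 - 369) = sqrt(167175) = 15*sqrt(743)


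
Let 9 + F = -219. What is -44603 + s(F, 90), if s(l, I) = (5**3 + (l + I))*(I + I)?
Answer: -46943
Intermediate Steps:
F = -228 (F = -9 - 219 = -228)
s(l, I) = 2*I*(125 + I + l) (s(l, I) = (125 + (I + l))*(2*I) = (125 + I + l)*(2*I) = 2*I*(125 + I + l))
-44603 + s(F, 90) = -44603 + 2*90*(125 + 90 - 228) = -44603 + 2*90*(-13) = -44603 - 2340 = -46943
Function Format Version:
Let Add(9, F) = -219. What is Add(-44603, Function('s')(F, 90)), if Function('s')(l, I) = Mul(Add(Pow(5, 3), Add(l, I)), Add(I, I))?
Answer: -46943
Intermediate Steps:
F = -228 (F = Add(-9, -219) = -228)
Function('s')(l, I) = Mul(2, I, Add(125, I, l)) (Function('s')(l, I) = Mul(Add(125, Add(I, l)), Mul(2, I)) = Mul(Add(125, I, l), Mul(2, I)) = Mul(2, I, Add(125, I, l)))
Add(-44603, Function('s')(F, 90)) = Add(-44603, Mul(2, 90, Add(125, 90, -228))) = Add(-44603, Mul(2, 90, -13)) = Add(-44603, -2340) = -46943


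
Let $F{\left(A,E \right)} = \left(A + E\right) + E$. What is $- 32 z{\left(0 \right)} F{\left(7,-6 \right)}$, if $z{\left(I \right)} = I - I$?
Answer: $0$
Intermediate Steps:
$F{\left(A,E \right)} = A + 2 E$
$z{\left(I \right)} = 0$
$- 32 z{\left(0 \right)} F{\left(7,-6 \right)} = \left(-32\right) 0 \left(7 + 2 \left(-6\right)\right) = 0 \left(7 - 12\right) = 0 \left(-5\right) = 0$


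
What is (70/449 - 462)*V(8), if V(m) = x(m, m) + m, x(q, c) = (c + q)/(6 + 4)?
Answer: -9953664/2245 ≈ -4433.7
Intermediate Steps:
x(q, c) = c/10 + q/10 (x(q, c) = (c + q)/10 = (c + q)*(⅒) = c/10 + q/10)
V(m) = 6*m/5 (V(m) = (m/10 + m/10) + m = m/5 + m = 6*m/5)
(70/449 - 462)*V(8) = (70/449 - 462)*((6/5)*8) = (70*(1/449) - 462)*(48/5) = (70/449 - 462)*(48/5) = -207368/449*48/5 = -9953664/2245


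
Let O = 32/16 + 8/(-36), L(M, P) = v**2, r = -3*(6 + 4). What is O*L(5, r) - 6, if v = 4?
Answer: 202/9 ≈ 22.444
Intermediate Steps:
r = -30 (r = -3*10 = -30)
L(M, P) = 16 (L(M, P) = 4**2 = 16)
O = 16/9 (O = 32*(1/16) + 8*(-1/36) = 2 - 2/9 = 16/9 ≈ 1.7778)
O*L(5, r) - 6 = (16/9)*16 - 6 = 256/9 - 6 = 202/9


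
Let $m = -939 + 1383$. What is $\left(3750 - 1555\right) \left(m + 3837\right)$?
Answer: $9396795$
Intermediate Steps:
$m = 444$
$\left(3750 - 1555\right) \left(m + 3837\right) = \left(3750 - 1555\right) \left(444 + 3837\right) = 2195 \cdot 4281 = 9396795$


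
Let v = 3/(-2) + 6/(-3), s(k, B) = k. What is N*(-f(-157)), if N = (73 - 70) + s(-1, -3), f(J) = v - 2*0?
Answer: 7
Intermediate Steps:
v = -7/2 (v = 3*(-½) + 6*(-⅓) = -3/2 - 2 = -7/2 ≈ -3.5000)
f(J) = -7/2 (f(J) = -7/2 - 2*0 = -7/2 + 0 = -7/2)
N = 2 (N = (73 - 70) - 1 = 3 - 1 = 2)
N*(-f(-157)) = 2*(-1*(-7/2)) = 2*(7/2) = 7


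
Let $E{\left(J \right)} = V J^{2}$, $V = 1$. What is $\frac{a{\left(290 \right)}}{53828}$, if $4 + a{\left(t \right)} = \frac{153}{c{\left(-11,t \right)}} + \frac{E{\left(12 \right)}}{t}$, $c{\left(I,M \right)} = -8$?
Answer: $- \frac{26249}{62440480} \approx -0.00042038$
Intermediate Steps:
$E{\left(J \right)} = J^{2}$ ($E{\left(J \right)} = 1 J^{2} = J^{2}$)
$a{\left(t \right)} = - \frac{185}{8} + \frac{144}{t}$ ($a{\left(t \right)} = -4 + \left(\frac{153}{-8} + \frac{12^{2}}{t}\right) = -4 + \left(153 \left(- \frac{1}{8}\right) + \frac{144}{t}\right) = -4 - \left(\frac{153}{8} - \frac{144}{t}\right) = - \frac{185}{8} + \frac{144}{t}$)
$\frac{a{\left(290 \right)}}{53828} = \frac{- \frac{185}{8} + \frac{144}{290}}{53828} = \left(- \frac{185}{8} + 144 \cdot \frac{1}{290}\right) \frac{1}{53828} = \left(- \frac{185}{8} + \frac{72}{145}\right) \frac{1}{53828} = \left(- \frac{26249}{1160}\right) \frac{1}{53828} = - \frac{26249}{62440480}$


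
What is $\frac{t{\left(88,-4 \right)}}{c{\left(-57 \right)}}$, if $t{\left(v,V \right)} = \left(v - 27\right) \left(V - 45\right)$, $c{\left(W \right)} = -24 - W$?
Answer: $- \frac{2989}{33} \approx -90.576$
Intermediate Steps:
$t{\left(v,V \right)} = \left(-45 + V\right) \left(-27 + v\right)$ ($t{\left(v,V \right)} = \left(-27 + v\right) \left(-45 + V\right) = \left(-45 + V\right) \left(-27 + v\right)$)
$\frac{t{\left(88,-4 \right)}}{c{\left(-57 \right)}} = \frac{1215 - 3960 - -108 - 352}{-24 - -57} = \frac{1215 - 3960 + 108 - 352}{-24 + 57} = - \frac{2989}{33}$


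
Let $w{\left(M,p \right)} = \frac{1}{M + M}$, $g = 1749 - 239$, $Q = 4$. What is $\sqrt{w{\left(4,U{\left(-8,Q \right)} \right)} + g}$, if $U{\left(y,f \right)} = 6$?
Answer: $\frac{\sqrt{24162}}{4} \approx 38.86$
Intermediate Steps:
$g = 1510$ ($g = 1749 - 239 = 1510$)
$w{\left(M,p \right)} = \frac{1}{2 M}$
$\sqrt{w{\left(4,U{\left(-8,Q \right)} \right)} + g} = \sqrt{\frac{1}{2 \cdot 4} + 1510} = \sqrt{\frac{1}{2} \cdot \frac{1}{4} + 1510} = \sqrt{\frac{1}{8} + 1510} = \sqrt{\frac{12081}{8}} = \frac{\sqrt{24162}}{4}$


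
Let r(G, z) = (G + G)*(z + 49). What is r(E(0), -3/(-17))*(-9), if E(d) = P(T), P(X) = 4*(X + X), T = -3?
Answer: 361152/17 ≈ 21244.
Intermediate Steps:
P(X) = 8*X (P(X) = 4*(2*X) = 8*X)
E(d) = -24 (E(d) = 8*(-3) = -24)
r(G, z) = 2*G*(49 + z) (r(G, z) = (2*G)*(49 + z) = 2*G*(49 + z))
r(E(0), -3/(-17))*(-9) = (2*(-24)*(49 - 3/(-17)))*(-9) = (2*(-24)*(49 - 3*(-1/17)))*(-9) = (2*(-24)*(49 + 3/17))*(-9) = (2*(-24)*(836/17))*(-9) = -40128/17*(-9) = 361152/17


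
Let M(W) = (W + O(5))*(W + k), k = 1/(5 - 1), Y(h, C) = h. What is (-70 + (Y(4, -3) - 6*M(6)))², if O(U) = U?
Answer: 915849/4 ≈ 2.2896e+5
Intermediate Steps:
k = ¼ (k = 1/4 = ¼ ≈ 0.25000)
M(W) = (5 + W)*(¼ + W) (M(W) = (W + 5)*(W + ¼) = (5 + W)*(¼ + W))
(-70 + (Y(4, -3) - 6*M(6)))² = (-70 + (4 - 6*(5/4 + 6² + (21/4)*6)))² = (-70 + (4 - 6*(5/4 + 36 + 63/2)))² = (-70 + (4 - 6*275/4))² = (-70 + (4 - 825/2))² = (-70 - 817/2)² = (-957/2)² = 915849/4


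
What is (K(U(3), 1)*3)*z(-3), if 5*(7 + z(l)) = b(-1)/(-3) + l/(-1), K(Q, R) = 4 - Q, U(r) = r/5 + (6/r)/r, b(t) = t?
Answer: -779/15 ≈ -51.933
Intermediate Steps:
U(r) = 6/r² + r/5 (U(r) = r*(⅕) + 6/r² = r/5 + 6/r² = 6/r² + r/5)
z(l) = -104/15 - l/5 (z(l) = -7 + (-1/(-3) + l/(-1))/5 = -7 + (-1*(-⅓) + l*(-1))/5 = -7 + (⅓ - l)/5 = -7 + (1/15 - l/5) = -104/15 - l/5)
(K(U(3), 1)*3)*z(-3) = ((4 - (6/3² + (⅕)*3))*3)*(-104/15 - ⅕*(-3)) = ((4 - (6*(⅑) + ⅗))*3)*(-104/15 + ⅗) = ((4 - (⅔ + ⅗))*3)*(-19/3) = ((4 - 1*19/15)*3)*(-19/3) = ((4 - 19/15)*3)*(-19/3) = ((41/15)*3)*(-19/3) = (41/5)*(-19/3) = -779/15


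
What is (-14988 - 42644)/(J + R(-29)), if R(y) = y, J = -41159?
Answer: 14408/10297 ≈ 1.3992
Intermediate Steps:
(-14988 - 42644)/(J + R(-29)) = (-14988 - 42644)/(-41159 - 29) = -57632/(-41188) = -57632*(-1/41188) = 14408/10297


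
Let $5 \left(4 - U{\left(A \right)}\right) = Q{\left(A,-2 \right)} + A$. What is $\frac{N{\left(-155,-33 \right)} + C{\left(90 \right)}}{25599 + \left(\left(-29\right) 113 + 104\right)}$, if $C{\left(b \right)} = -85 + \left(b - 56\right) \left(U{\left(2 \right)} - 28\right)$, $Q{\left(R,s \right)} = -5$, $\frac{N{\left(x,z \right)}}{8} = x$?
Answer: $- \frac{10603}{112130} \approx -0.09456$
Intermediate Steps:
$N{\left(x,z \right)} = 8 x$
$U{\left(A \right)} = 5 - \frac{A}{5}$ ($U{\left(A \right)} = 4 - \frac{-5 + A}{5} = 4 - \left(-1 + \frac{A}{5}\right) = 5 - \frac{A}{5}$)
$C{\left(b \right)} = \frac{6127}{5} - \frac{117 b}{5}$ ($C{\left(b \right)} = -85 + \left(b - 56\right) \left(\left(5 - \frac{2}{5}\right) - 28\right) = -85 + \left(-56 + b\right) \left(\left(5 - \frac{2}{5}\right) - 28\right) = -85 + \left(-56 + b\right) \left(\frac{23}{5} - 28\right) = -85 + \left(-56 + b\right) \left(- \frac{117}{5}\right) = -85 - \left(- \frac{6552}{5} + \frac{117 b}{5}\right) = \frac{6127}{5} - \frac{117 b}{5}$)
$\frac{N{\left(-155,-33 \right)} + C{\left(90 \right)}}{25599 + \left(\left(-29\right) 113 + 104\right)} = \frac{8 \left(-155\right) + \left(\frac{6127}{5} - 2106\right)}{25599 + \left(\left(-29\right) 113 + 104\right)} = \frac{-1240 + \left(\frac{6127}{5} - 2106\right)}{25599 + \left(-3277 + 104\right)} = \frac{-1240 - \frac{4403}{5}}{25599 - 3173} = - \frac{10603}{5 \cdot 22426} = \left(- \frac{10603}{5}\right) \frac{1}{22426} = - \frac{10603}{112130}$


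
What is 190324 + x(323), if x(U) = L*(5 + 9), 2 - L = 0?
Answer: 190352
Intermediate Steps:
L = 2 (L = 2 - 1*0 = 2 + 0 = 2)
x(U) = 28 (x(U) = 2*(5 + 9) = 2*14 = 28)
190324 + x(323) = 190324 + 28 = 190352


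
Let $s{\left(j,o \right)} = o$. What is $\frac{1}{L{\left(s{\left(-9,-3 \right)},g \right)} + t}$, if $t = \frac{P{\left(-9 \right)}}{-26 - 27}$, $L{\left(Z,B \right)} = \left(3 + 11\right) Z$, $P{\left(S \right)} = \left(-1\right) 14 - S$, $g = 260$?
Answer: $- \frac{53}{2221} \approx -0.023863$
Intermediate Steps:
$P{\left(S \right)} = -14 - S$
$L{\left(Z,B \right)} = 14 Z$
$t = \frac{5}{53}$ ($t = \frac{-14 - -9}{-26 - 27} = \frac{-14 + 9}{-53} = \left(- \frac{1}{53}\right) \left(-5\right) = \frac{5}{53} \approx 0.09434$)
$\frac{1}{L{\left(s{\left(-9,-3 \right)},g \right)} + t} = \frac{1}{14 \left(-3\right) + \frac{5}{53}} = \frac{1}{-42 + \frac{5}{53}} = \frac{1}{- \frac{2221}{53}} = - \frac{53}{2221}$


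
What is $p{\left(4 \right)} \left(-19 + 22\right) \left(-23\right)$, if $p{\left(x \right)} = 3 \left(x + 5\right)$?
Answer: $-1863$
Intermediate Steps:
$p{\left(x \right)} = 15 + 3 x$ ($p{\left(x \right)} = 3 \left(5 + x\right) = 15 + 3 x$)
$p{\left(4 \right)} \left(-19 + 22\right) \left(-23\right) = \left(15 + 3 \cdot 4\right) \left(-19 + 22\right) \left(-23\right) = \left(15 + 12\right) 3 \left(-23\right) = 27 \left(-69\right) = -1863$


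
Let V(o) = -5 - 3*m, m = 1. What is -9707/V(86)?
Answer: 9707/8 ≈ 1213.4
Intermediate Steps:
V(o) = -8 (V(o) = -5 - 3*1 = -5 - 3 = -8)
-9707/V(86) = -9707/(-8) = -9707*(-⅛) = 9707/8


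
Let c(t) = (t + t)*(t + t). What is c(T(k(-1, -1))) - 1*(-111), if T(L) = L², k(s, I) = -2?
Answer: 175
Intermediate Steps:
c(t) = 4*t² (c(t) = (2*t)*(2*t) = 4*t²)
c(T(k(-1, -1))) - 1*(-111) = 4*((-2)²)² - 1*(-111) = 4*4² + 111 = 4*16 + 111 = 64 + 111 = 175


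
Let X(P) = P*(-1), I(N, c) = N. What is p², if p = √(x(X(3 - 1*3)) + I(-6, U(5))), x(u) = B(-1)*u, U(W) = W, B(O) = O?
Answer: -6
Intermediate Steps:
X(P) = -P
x(u) = -u
p = I*√6 (p = √(-(-1)*(3 - 1*3) - 6) = √(-(-1)*(3 - 3) - 6) = √(-(-1)*0 - 6) = √(-1*0 - 6) = √(0 - 6) = √(-6) = I*√6 ≈ 2.4495*I)
p² = (I*√6)² = -6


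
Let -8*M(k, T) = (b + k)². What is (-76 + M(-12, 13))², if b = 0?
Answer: 8836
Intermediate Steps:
M(k, T) = -k²/8 (M(k, T) = -(0 + k)²/8 = -k²/8)
(-76 + M(-12, 13))² = (-76 - ⅛*(-12)²)² = (-76 - ⅛*144)² = (-76 - 18)² = (-94)² = 8836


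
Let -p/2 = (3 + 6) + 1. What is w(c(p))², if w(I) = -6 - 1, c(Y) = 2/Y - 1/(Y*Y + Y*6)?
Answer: 49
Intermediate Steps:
p = -20 (p = -2*((3 + 6) + 1) = -2*(9 + 1) = -2*10 = -20)
c(Y) = -1/(Y² + 6*Y) + 2/Y (c(Y) = 2/Y - 1/(Y² + 6*Y) = -1/(Y² + 6*Y) + 2/Y)
w(I) = -7
w(c(p))² = (-7)² = 49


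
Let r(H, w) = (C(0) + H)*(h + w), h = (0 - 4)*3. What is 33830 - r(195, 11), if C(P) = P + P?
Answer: 34025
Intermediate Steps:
h = -12 (h = -4*3 = -12)
C(P) = 2*P
r(H, w) = H*(-12 + w) (r(H, w) = (2*0 + H)*(-12 + w) = (0 + H)*(-12 + w) = H*(-12 + w))
33830 - r(195, 11) = 33830 - 195*(-12 + 11) = 33830 - 195*(-1) = 33830 - 1*(-195) = 33830 + 195 = 34025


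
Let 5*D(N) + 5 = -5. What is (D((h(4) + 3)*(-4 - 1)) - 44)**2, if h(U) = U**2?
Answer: 2116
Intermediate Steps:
D(N) = -2 (D(N) = -1 + (1/5)*(-5) = -1 - 1 = -2)
(D((h(4) + 3)*(-4 - 1)) - 44)**2 = (-2 - 44)**2 = (-46)**2 = 2116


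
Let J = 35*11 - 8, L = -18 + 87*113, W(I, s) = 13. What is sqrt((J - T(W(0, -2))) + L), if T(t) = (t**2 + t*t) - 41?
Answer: sqrt(9893) ≈ 99.464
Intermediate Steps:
L = 9813 (L = -18 + 9831 = 9813)
T(t) = -41 + 2*t**2 (T(t) = (t**2 + t**2) - 41 = 2*t**2 - 41 = -41 + 2*t**2)
J = 377 (J = 385 - 8 = 377)
sqrt((J - T(W(0, -2))) + L) = sqrt((377 - (-41 + 2*13**2)) + 9813) = sqrt((377 - (-41 + 2*169)) + 9813) = sqrt((377 - (-41 + 338)) + 9813) = sqrt((377 - 1*297) + 9813) = sqrt((377 - 297) + 9813) = sqrt(80 + 9813) = sqrt(9893)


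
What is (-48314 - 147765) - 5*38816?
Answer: -390159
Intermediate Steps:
(-48314 - 147765) - 5*38816 = -196079 - 194080 = -390159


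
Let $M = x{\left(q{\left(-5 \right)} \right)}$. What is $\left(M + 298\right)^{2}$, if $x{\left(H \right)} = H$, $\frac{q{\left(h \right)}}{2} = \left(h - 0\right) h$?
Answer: $121104$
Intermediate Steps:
$q{\left(h \right)} = 2 h^{2}$ ($q{\left(h \right)} = 2 \left(h - 0\right) h = 2 \left(h + 0\right) h = 2 h h = 2 h^{2}$)
$M = 50$ ($M = 2 \left(-5\right)^{2} = 2 \cdot 25 = 50$)
$\left(M + 298\right)^{2} = \left(50 + 298\right)^{2} = 348^{2} = 121104$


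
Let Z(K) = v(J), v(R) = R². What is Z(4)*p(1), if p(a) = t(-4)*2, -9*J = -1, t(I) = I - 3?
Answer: -14/81 ≈ -0.17284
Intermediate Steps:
t(I) = -3 + I
J = ⅑ (J = -⅑*(-1) = ⅑ ≈ 0.11111)
Z(K) = 1/81 (Z(K) = (⅑)² = 1/81)
p(a) = -14 (p(a) = (-3 - 4)*2 = -7*2 = -14)
Z(4)*p(1) = (1/81)*(-14) = -14/81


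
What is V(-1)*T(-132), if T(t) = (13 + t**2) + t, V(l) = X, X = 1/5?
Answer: 3461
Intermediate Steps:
X = 1/5 ≈ 0.20000
V(l) = 1/5
T(t) = 13 + t + t**2
V(-1)*T(-132) = (13 - 132 + (-132)**2)/5 = (13 - 132 + 17424)/5 = (1/5)*17305 = 3461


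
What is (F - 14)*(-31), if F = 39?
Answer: -775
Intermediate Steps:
(F - 14)*(-31) = (39 - 14)*(-31) = 25*(-31) = -775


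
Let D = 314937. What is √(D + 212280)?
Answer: √527217 ≈ 726.10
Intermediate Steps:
√(D + 212280) = √(314937 + 212280) = √527217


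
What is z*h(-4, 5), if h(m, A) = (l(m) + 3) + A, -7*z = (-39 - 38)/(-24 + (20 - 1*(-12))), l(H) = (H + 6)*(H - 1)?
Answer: -11/4 ≈ -2.7500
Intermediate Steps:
l(H) = (-1 + H)*(6 + H) (l(H) = (6 + H)*(-1 + H) = (-1 + H)*(6 + H))
z = 11/8 (z = -(-39 - 38)/(7*(-24 + (20 - 1*(-12)))) = -(-11)/(-24 + (20 + 12)) = -(-11)/(-24 + 32) = -(-11)/8 = -⅐*(-77/8) = 11/8 ≈ 1.3750)
h(m, A) = -3 + A + m² + 5*m (h(m, A) = ((-6 + m² + 5*m) + 3) + A = (-3 + m² + 5*m) + A = -3 + A + m² + 5*m)
z*h(-4, 5) = 11*(-3 + 5 + (-4)² + 5*(-4))/8 = 11*(-3 + 5 + 16 - 20)/8 = (11/8)*(-2) = -11/4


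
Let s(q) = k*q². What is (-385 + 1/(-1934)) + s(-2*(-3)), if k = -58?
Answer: -4782783/1934 ≈ -2473.0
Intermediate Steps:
s(q) = -58*q²
(-385 + 1/(-1934)) + s(-2*(-3)) = (-385 + 1/(-1934)) - 58*(-2*(-3))² = (-385 - 1/1934) - 58*6² = -744591/1934 - 58*36 = -744591/1934 - 2088 = -4782783/1934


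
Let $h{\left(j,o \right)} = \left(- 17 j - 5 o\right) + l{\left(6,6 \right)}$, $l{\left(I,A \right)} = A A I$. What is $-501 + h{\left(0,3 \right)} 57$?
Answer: $10956$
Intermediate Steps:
$l{\left(I,A \right)} = I A^{2}$ ($l{\left(I,A \right)} = A^{2} I = I A^{2}$)
$h{\left(j,o \right)} = 216 - 17 j - 5 o$ ($h{\left(j,o \right)} = \left(- 17 j - 5 o\right) + 6 \cdot 6^{2} = \left(- 17 j - 5 o\right) + 6 \cdot 36 = \left(- 17 j - 5 o\right) + 216 = 216 - 17 j - 5 o$)
$-501 + h{\left(0,3 \right)} 57 = -501 + \left(216 - 0 - 15\right) 57 = -501 + \left(216 + 0 - 15\right) 57 = -501 + 201 \cdot 57 = -501 + 11457 = 10956$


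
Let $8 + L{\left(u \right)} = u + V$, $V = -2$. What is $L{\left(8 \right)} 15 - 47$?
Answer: $-77$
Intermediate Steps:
$L{\left(u \right)} = -10 + u$ ($L{\left(u \right)} = -8 + \left(u - 2\right) = -8 + \left(-2 + u\right) = -10 + u$)
$L{\left(8 \right)} 15 - 47 = \left(-10 + 8\right) 15 - 47 = \left(-2\right) 15 - 47 = -30 - 47 = -77$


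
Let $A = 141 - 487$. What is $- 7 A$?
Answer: $2422$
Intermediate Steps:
$A = -346$
$- 7 A = \left(-7\right) \left(-346\right) = 2422$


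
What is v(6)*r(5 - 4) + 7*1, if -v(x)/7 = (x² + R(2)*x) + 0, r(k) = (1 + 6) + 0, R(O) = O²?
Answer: -2933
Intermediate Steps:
r(k) = 7 (r(k) = 7 + 0 = 7)
v(x) = -28*x - 7*x² (v(x) = -7*((x² + 2²*x) + 0) = -7*((x² + 4*x) + 0) = -7*(x² + 4*x) = -28*x - 7*x²)
v(6)*r(5 - 4) + 7*1 = -7*6*(4 + 6)*7 + 7*1 = -7*6*10*7 + 7 = -420*7 + 7 = -2940 + 7 = -2933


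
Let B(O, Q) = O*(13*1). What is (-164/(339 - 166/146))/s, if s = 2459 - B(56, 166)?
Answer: -2993/10673346 ≈ -0.00028042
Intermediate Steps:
B(O, Q) = 13*O (B(O, Q) = O*13 = 13*O)
s = 1731 (s = 2459 - 13*56 = 2459 - 1*728 = 2459 - 728 = 1731)
(-164/(339 - 166/146))/s = -164/(339 - 166/146)/1731 = -164/(339 - 166*1/146)*(1/1731) = -164/(339 - 83/73)*(1/1731) = -164/24664/73*(1/1731) = -164*73/24664*(1/1731) = -2993/6166*1/1731 = -2993/10673346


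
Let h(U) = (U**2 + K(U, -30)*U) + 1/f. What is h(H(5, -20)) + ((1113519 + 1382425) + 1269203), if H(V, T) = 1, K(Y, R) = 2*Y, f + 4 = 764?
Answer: 2861514001/760 ≈ 3.7652e+6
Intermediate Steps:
f = 760 (f = -4 + 764 = 760)
h(U) = 1/760 + 3*U**2 (h(U) = (U**2 + (2*U)*U) + 1/760 = (U**2 + 2*U**2) + 1/760 = 3*U**2 + 1/760 = 1/760 + 3*U**2)
h(H(5, -20)) + ((1113519 + 1382425) + 1269203) = (1/760 + 3*1**2) + ((1113519 + 1382425) + 1269203) = (1/760 + 3*1) + (2495944 + 1269203) = (1/760 + 3) + 3765147 = 2281/760 + 3765147 = 2861514001/760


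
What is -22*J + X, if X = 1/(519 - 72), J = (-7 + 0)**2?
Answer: -481865/447 ≈ -1078.0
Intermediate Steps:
J = 49 (J = (-7)**2 = 49)
X = 1/447 ≈ 0.0022371
-22*J + X = -22*49 + 1/447 = -1078 + 1/447 = -481865/447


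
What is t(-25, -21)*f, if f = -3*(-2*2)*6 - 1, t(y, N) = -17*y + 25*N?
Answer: -7100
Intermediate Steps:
f = 71 (f = -(-12)*6 - 1 = -3*(-24) - 1 = 72 - 1 = 71)
t(-25, -21)*f = (-17*(-25) + 25*(-21))*71 = (425 - 525)*71 = -100*71 = -7100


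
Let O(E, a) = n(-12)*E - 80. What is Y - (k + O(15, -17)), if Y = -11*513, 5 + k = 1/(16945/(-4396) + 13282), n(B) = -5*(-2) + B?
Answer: -322673383252/58370727 ≈ -5528.0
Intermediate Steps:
n(B) = 10 + B
O(E, a) = -80 - 2*E (O(E, a) = (10 - 12)*E - 80 = -2*E - 80 = -80 - 2*E)
k = -291849239/58370727 (k = -5 + 1/(16945/(-4396) + 13282) = -5 + 1/(16945*(-1/4396) + 13282) = -5 + 1/(-16945/4396 + 13282) = -5 + 1/(58370727/4396) = -5 + 4396/58370727 = -291849239/58370727 ≈ -4.9999)
Y = -5643
Y - (k + O(15, -17)) = -5643 - (-291849239/58370727 + (-80 - 2*15)) = -5643 - (-291849239/58370727 + (-80 - 30)) = -5643 - (-291849239/58370727 - 110) = -5643 - 1*(-6712629209/58370727) = -5643 + 6712629209/58370727 = -322673383252/58370727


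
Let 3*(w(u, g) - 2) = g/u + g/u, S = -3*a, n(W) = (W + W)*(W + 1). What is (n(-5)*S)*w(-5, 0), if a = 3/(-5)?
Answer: 144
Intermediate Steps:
a = -⅗ (a = 3*(-⅕) = -⅗ ≈ -0.60000)
n(W) = 2*W*(1 + W) (n(W) = (2*W)*(1 + W) = 2*W*(1 + W))
S = 9/5 (S = -3*(-⅗) = 9/5 ≈ 1.8000)
w(u, g) = 2 + 2*g/(3*u) (w(u, g) = 2 + (g/u + g/u)/3 = 2 + (2*g/u)/3 = 2 + 2*g/(3*u))
(n(-5)*S)*w(-5, 0) = ((2*(-5)*(1 - 5))*(9/5))*(2 + (⅔)*0/(-5)) = ((2*(-5)*(-4))*(9/5))*(2 + (⅔)*0*(-⅕)) = (40*(9/5))*(2 + 0) = 72*2 = 144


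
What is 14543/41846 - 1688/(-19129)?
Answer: 348829095/800472134 ≈ 0.43578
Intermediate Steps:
14543/41846 - 1688/(-19129) = 14543*(1/41846) - 1688*(-1/19129) = 14543/41846 + 1688/19129 = 348829095/800472134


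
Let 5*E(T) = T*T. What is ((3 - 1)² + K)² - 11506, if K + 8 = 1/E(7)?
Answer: -27589425/2401 ≈ -11491.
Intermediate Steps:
E(T) = T²/5 (E(T) = (T*T)/5 = T²/5)
K = -387/49 (K = -8 + 1/((⅕)*7²) = -8 + 1/((⅕)*49) = -8 + 1/(49/5) = -8 + 5/49 = -387/49 ≈ -7.8980)
((3 - 1)² + K)² - 11506 = ((3 - 1)² - 387/49)² - 11506 = (2² - 387/49)² - 11506 = (4 - 387/49)² - 11506 = (-191/49)² - 11506 = 36481/2401 - 11506 = -27589425/2401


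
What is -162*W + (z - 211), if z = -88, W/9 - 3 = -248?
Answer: 356911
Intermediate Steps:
W = -2205 (W = 27 + 9*(-248) = 27 - 2232 = -2205)
-162*W + (z - 211) = -162*(-2205) + (-88 - 211) = 357210 - 299 = 356911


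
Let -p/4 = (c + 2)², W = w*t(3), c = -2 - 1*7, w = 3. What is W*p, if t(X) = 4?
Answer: -2352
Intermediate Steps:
c = -9 (c = -2 - 7 = -9)
W = 12 (W = 3*4 = 12)
p = -196 (p = -4*(-9 + 2)² = -4*(-7)² = -4*49 = -196)
W*p = 12*(-196) = -2352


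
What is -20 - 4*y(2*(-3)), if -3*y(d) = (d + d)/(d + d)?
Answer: -56/3 ≈ -18.667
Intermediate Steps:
y(d) = -⅓ (y(d) = -(d + d)/(3*(d + d)) = -2*d/(3*(2*d)) = -2*d*1/(2*d)/3 = -⅓*1 = -⅓)
-20 - 4*y(2*(-3)) = -20 - 4*(-⅓) = -20 + 4/3 = -56/3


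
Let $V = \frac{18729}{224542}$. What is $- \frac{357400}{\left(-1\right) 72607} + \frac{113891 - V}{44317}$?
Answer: $\frac{5413297512194751}{722514276491098} \approx 7.4923$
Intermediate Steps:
$V = \frac{18729}{224542}$ ($V = 18729 \cdot \frac{1}{224542} = \frac{18729}{224542} \approx 0.08341$)
$- \frac{357400}{\left(-1\right) 72607} + \frac{113891 - V}{44317} = - \frac{357400}{\left(-1\right) 72607} + \frac{113891 - \frac{18729}{224542}}{44317} = - \frac{357400}{-72607} + \left(113891 - \frac{18729}{224542}\right) \frac{1}{44317} = \left(-357400\right) \left(- \frac{1}{72607}\right) + \frac{25573294193}{224542} \cdot \frac{1}{44317} = \frac{357400}{72607} + \frac{25573294193}{9951027814} = \frac{5413297512194751}{722514276491098}$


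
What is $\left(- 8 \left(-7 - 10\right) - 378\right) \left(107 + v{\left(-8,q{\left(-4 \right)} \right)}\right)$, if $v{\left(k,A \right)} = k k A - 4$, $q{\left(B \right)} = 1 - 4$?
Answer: $21538$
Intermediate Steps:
$q{\left(B \right)} = -3$ ($q{\left(B \right)} = 1 - 4 = -3$)
$v{\left(k,A \right)} = -4 + A k^{2}$ ($v{\left(k,A \right)} = k^{2} A - 4 = A k^{2} - 4 = -4 + A k^{2}$)
$\left(- 8 \left(-7 - 10\right) - 378\right) \left(107 + v{\left(-8,q{\left(-4 \right)} \right)}\right) = \left(- 8 \left(-7 - 10\right) - 378\right) \left(107 - \left(4 + 3 \left(-8\right)^{2}\right)\right) = \left(\left(-8\right) \left(-17\right) - 378\right) \left(107 - 196\right) = \left(136 - 378\right) \left(107 - 196\right) = - 242 \left(107 - 196\right) = \left(-242\right) \left(-89\right) = 21538$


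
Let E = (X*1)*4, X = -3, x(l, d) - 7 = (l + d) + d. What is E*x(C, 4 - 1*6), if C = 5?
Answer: -96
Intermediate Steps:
x(l, d) = 7 + l + 2*d (x(l, d) = 7 + ((l + d) + d) = 7 + ((d + l) + d) = 7 + (l + 2*d) = 7 + l + 2*d)
E = -12 (E = -3*1*4 = -3*4 = -12)
E*x(C, 4 - 1*6) = -12*(7 + 5 + 2*(4 - 1*6)) = -12*(7 + 5 + 2*(4 - 6)) = -12*(7 + 5 + 2*(-2)) = -12*(7 + 5 - 4) = -12*8 = -96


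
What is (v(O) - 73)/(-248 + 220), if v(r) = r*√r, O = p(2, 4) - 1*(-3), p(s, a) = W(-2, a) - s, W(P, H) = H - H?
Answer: 18/7 ≈ 2.5714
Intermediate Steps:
W(P, H) = 0
p(s, a) = -s (p(s, a) = 0 - s = -s)
O = 1 (O = -1*2 - 1*(-3) = -2 + 3 = 1)
v(r) = r^(3/2)
(v(O) - 73)/(-248 + 220) = (1^(3/2) - 73)/(-248 + 220) = (1 - 73)/(-28) = -72*(-1/28) = 18/7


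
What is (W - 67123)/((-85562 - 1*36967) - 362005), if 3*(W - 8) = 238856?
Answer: -37511/1453602 ≈ -0.025806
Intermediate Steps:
W = 238880/3 (W = 8 + (⅓)*238856 = 8 + 238856/3 = 238880/3 ≈ 79627.)
(W - 67123)/((-85562 - 1*36967) - 362005) = (238880/3 - 67123)/((-85562 - 1*36967) - 362005) = 37511/(3*((-85562 - 36967) - 362005)) = 37511/(3*(-122529 - 362005)) = (37511/3)/(-484534) = (37511/3)*(-1/484534) = -37511/1453602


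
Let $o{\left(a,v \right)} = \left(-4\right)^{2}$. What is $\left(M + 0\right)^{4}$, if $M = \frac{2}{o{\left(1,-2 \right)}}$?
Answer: $\frac{1}{4096} \approx 0.00024414$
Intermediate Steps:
$o{\left(a,v \right)} = 16$
$M = \frac{1}{8}$ ($M = \frac{2}{16} = 2 \cdot \frac{1}{16} = \frac{1}{8} \approx 0.125$)
$\left(M + 0\right)^{4} = \left(\frac{1}{8} + 0\right)^{4} = \left(\frac{1}{8}\right)^{4} = \frac{1}{4096}$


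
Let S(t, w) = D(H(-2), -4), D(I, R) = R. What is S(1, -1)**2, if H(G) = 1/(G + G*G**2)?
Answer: 16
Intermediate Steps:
H(G) = 1/(G + G**3)
S(t, w) = -4
S(1, -1)**2 = (-4)**2 = 16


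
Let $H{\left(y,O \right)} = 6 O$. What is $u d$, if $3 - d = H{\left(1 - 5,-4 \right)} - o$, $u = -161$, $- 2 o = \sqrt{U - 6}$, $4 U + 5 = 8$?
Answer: $-4347 + \frac{161 i \sqrt{21}}{4} \approx -4347.0 + 184.45 i$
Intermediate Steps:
$U = \frac{3}{4}$ ($U = - \frac{5}{4} + \frac{1}{4} \cdot 8 = - \frac{5}{4} + 2 = \frac{3}{4} \approx 0.75$)
$o = - \frac{i \sqrt{21}}{4}$ ($o = - \frac{\sqrt{\frac{3}{4} - 6}}{2} = - \frac{\sqrt{- \frac{21}{4}}}{2} = - \frac{\frac{1}{2} i \sqrt{21}}{2} = - \frac{i \sqrt{21}}{4} \approx - 1.1456 i$)
$d = 27 - \frac{i \sqrt{21}}{4}$ ($d = 3 - \left(6 \left(-4\right) - - \frac{i \sqrt{21}}{4}\right) = 3 - \left(-24 + \frac{i \sqrt{21}}{4}\right) = 3 + \left(24 - \frac{i \sqrt{21}}{4}\right) = 27 - \frac{i \sqrt{21}}{4} \approx 27.0 - 1.1456 i$)
$u d = - 161 \left(27 - \frac{i \sqrt{21}}{4}\right) = -4347 + \frac{161 i \sqrt{21}}{4}$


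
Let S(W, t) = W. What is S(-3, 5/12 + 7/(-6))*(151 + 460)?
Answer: -1833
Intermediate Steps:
S(-3, 5/12 + 7/(-6))*(151 + 460) = -3*(151 + 460) = -3*611 = -1833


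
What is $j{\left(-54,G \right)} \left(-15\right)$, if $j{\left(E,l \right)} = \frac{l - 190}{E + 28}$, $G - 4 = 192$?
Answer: $\frac{45}{13} \approx 3.4615$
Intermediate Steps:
$G = 196$ ($G = 4 + 192 = 196$)
$j{\left(E,l \right)} = \frac{-190 + l}{28 + E}$
$j{\left(-54,G \right)} \left(-15\right) = \frac{-190 + 196}{28 - 54} \left(-15\right) = \frac{1}{-26} \cdot 6 \left(-15\right) = \left(- \frac{1}{26}\right) 6 \left(-15\right) = \left(- \frac{3}{13}\right) \left(-15\right) = \frac{45}{13}$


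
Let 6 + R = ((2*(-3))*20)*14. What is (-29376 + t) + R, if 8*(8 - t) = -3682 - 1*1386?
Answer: -60841/2 ≈ -30421.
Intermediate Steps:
R = -1686 (R = -6 + ((2*(-3))*20)*14 = -6 - 6*20*14 = -6 - 120*14 = -6 - 1680 = -1686)
t = 1283/2 (t = 8 - (-3682 - 1*1386)/8 = 8 - (-3682 - 1386)/8 = 8 - ⅛*(-5068) = 8 + 1267/2 = 1283/2 ≈ 641.50)
(-29376 + t) + R = (-29376 + 1283/2) - 1686 = -57469/2 - 1686 = -60841/2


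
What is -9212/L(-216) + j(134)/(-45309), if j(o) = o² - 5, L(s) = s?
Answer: 34459091/815562 ≈ 42.252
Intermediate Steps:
j(o) = -5 + o²
-9212/L(-216) + j(134)/(-45309) = -9212/(-216) + (-5 + 134²)/(-45309) = -9212*(-1/216) + (-5 + 17956)*(-1/45309) = 2303/54 + 17951*(-1/45309) = 2303/54 - 17951/45309 = 34459091/815562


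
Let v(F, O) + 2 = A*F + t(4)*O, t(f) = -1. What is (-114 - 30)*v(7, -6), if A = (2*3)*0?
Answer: -576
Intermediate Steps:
A = 0 (A = 6*0 = 0)
v(F, O) = -2 - O (v(F, O) = -2 + (0*F - O) = -2 + (0 - O) = -2 - O)
(-114 - 30)*v(7, -6) = (-114 - 30)*(-2 - 1*(-6)) = -144*(-2 + 6) = -144*4 = -576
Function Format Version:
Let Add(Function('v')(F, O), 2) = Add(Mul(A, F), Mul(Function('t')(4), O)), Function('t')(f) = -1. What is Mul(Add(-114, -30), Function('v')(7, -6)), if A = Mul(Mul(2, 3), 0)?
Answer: -576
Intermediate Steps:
A = 0 (A = Mul(6, 0) = 0)
Function('v')(F, O) = Add(-2, Mul(-1, O)) (Function('v')(F, O) = Add(-2, Add(Mul(0, F), Mul(-1, O))) = Add(-2, Add(0, Mul(-1, O))) = Add(-2, Mul(-1, O)))
Mul(Add(-114, -30), Function('v')(7, -6)) = Mul(Add(-114, -30), Add(-2, Mul(-1, -6))) = Mul(-144, Add(-2, 6)) = Mul(-144, 4) = -576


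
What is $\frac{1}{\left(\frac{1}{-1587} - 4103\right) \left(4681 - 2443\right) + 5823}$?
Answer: $- \frac{529}{4854470285} \approx -1.0897 \cdot 10^{-7}$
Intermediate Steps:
$\frac{1}{\left(\frac{1}{-1587} - 4103\right) \left(4681 - 2443\right) + 5823} = \frac{1}{\left(- \frac{1}{1587} - 4103\right) 2238 + 5823} = \frac{1}{\left(- \frac{6511462}{1587}\right) 2238 + 5823} = \frac{1}{- \frac{4857550652}{529} + 5823} = \frac{1}{- \frac{4854470285}{529}} = - \frac{529}{4854470285}$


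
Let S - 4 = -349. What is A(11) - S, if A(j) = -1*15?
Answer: 330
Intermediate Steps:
S = -345 (S = 4 - 349 = -345)
A(j) = -15
A(11) - S = -15 - 1*(-345) = -15 + 345 = 330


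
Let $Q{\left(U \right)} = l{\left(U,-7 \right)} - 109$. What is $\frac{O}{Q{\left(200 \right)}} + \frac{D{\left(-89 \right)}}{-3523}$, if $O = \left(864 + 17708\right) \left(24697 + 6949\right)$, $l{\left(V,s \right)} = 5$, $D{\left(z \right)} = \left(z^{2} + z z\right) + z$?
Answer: $- \frac{19909352972}{3523} \approx -5.6512 \cdot 10^{6}$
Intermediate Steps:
$D{\left(z \right)} = z + 2 z^{2}$ ($D{\left(z \right)} = \left(z^{2} + z^{2}\right) + z = 2 z^{2} + z = z + 2 z^{2}$)
$Q{\left(U \right)} = -104$ ($Q{\left(U \right)} = 5 - 109 = -104$)
$O = 587729512$ ($O = 18572 \cdot 31646 = 587729512$)
$\frac{O}{Q{\left(200 \right)}} + \frac{D{\left(-89 \right)}}{-3523} = \frac{587729512}{-104} + \frac{\left(-89\right) \left(1 + 2 \left(-89\right)\right)}{-3523} = 587729512 \left(- \frac{1}{104}\right) + - 89 \left(1 - 178\right) \left(- \frac{1}{3523}\right) = - \frac{73466189}{13} + \left(-89\right) \left(-177\right) \left(- \frac{1}{3523}\right) = - \frac{73466189}{13} + 15753 \left(- \frac{1}{3523}\right) = - \frac{73466189}{13} - \frac{15753}{3523} = - \frac{19909352972}{3523}$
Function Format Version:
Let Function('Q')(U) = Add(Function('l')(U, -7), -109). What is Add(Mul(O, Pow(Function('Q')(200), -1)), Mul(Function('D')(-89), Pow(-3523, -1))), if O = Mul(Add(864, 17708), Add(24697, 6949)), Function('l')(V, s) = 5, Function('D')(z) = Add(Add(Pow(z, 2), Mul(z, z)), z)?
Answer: Rational(-19909352972, 3523) ≈ -5.6512e+6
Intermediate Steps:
Function('D')(z) = Add(z, Mul(2, Pow(z, 2))) (Function('D')(z) = Add(Add(Pow(z, 2), Pow(z, 2)), z) = Add(Mul(2, Pow(z, 2)), z) = Add(z, Mul(2, Pow(z, 2))))
Function('Q')(U) = -104 (Function('Q')(U) = Add(5, -109) = -104)
O = 587729512 (O = Mul(18572, 31646) = 587729512)
Add(Mul(O, Pow(Function('Q')(200), -1)), Mul(Function('D')(-89), Pow(-3523, -1))) = Add(Mul(587729512, Pow(-104, -1)), Mul(Mul(-89, Add(1, Mul(2, -89))), Pow(-3523, -1))) = Add(Mul(587729512, Rational(-1, 104)), Mul(Mul(-89, Add(1, -178)), Rational(-1, 3523))) = Add(Rational(-73466189, 13), Mul(Mul(-89, -177), Rational(-1, 3523))) = Add(Rational(-73466189, 13), Mul(15753, Rational(-1, 3523))) = Add(Rational(-73466189, 13), Rational(-15753, 3523)) = Rational(-19909352972, 3523)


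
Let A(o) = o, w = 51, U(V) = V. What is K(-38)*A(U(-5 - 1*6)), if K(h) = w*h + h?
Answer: 21736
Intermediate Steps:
K(h) = 52*h (K(h) = 51*h + h = 52*h)
K(-38)*A(U(-5 - 1*6)) = (52*(-38))*(-5 - 1*6) = -1976*(-5 - 6) = -1976*(-11) = 21736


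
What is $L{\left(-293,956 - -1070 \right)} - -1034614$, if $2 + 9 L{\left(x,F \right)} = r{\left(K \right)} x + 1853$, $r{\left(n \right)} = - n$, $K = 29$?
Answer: $\frac{9321874}{9} \approx 1.0358 \cdot 10^{6}$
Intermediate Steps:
$L{\left(x,F \right)} = \frac{617}{3} - \frac{29 x}{9}$ ($L{\left(x,F \right)} = - \frac{2}{9} + \frac{\left(-1\right) 29 x + 1853}{9} = - \frac{2}{9} + \frac{- 29 x + 1853}{9} = - \frac{2}{9} + \frac{1853 - 29 x}{9} = - \frac{2}{9} - \left(- \frac{1853}{9} + \frac{29 x}{9}\right) = \frac{617}{3} - \frac{29 x}{9}$)
$L{\left(-293,956 - -1070 \right)} - -1034614 = \left(\frac{617}{3} - - \frac{8497}{9}\right) - -1034614 = \left(\frac{617}{3} + \frac{8497}{9}\right) + 1034614 = \frac{10348}{9} + 1034614 = \frac{9321874}{9}$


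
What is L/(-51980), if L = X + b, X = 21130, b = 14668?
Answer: -17899/25990 ≈ -0.68869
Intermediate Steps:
L = 35798 (L = 21130 + 14668 = 35798)
L/(-51980) = 35798/(-51980) = 35798*(-1/51980) = -17899/25990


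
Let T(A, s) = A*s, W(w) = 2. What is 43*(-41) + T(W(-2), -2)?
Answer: -1767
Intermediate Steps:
43*(-41) + T(W(-2), -2) = 43*(-41) + 2*(-2) = -1763 - 4 = -1767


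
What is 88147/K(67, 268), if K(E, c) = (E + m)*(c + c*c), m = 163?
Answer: 88147/16581160 ≈ 0.0053161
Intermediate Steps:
K(E, c) = (163 + E)*(c + c**2) (K(E, c) = (E + 163)*(c + c*c) = (163 + E)*(c + c**2))
88147/K(67, 268) = 88147/((268*(163 + 67 + 163*268 + 67*268))) = 88147/((268*(163 + 67 + 43684 + 17956))) = 88147/((268*61870)) = 88147/16581160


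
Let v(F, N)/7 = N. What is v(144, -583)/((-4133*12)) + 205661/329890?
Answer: 5773122023/8180612220 ≈ 0.70571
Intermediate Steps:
v(F, N) = 7*N
v(144, -583)/((-4133*12)) + 205661/329890 = (7*(-583))/((-4133*12)) + 205661/329890 = -4081/(-49596) + 205661*(1/329890) = -4081*(-1/49596) + 205661/329890 = 4081/49596 + 205661/329890 = 5773122023/8180612220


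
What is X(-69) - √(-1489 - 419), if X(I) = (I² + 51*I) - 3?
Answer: 1239 - 6*I*√53 ≈ 1239.0 - 43.681*I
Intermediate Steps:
X(I) = -3 + I² + 51*I
X(-69) - √(-1489 - 419) = (-3 + (-69)² + 51*(-69)) - √(-1489 - 419) = (-3 + 4761 - 3519) - √(-1908) = 1239 - 6*I*√53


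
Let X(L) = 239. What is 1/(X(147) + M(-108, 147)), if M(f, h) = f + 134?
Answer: 1/265 ≈ 0.0037736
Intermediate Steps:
M(f, h) = 134 + f
1/(X(147) + M(-108, 147)) = 1/(239 + (134 - 108)) = 1/(239 + 26) = 1/265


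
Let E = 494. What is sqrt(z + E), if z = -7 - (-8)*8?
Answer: sqrt(551) ≈ 23.473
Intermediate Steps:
z = 57 (z = -7 - 1*(-64) = -7 + 64 = 57)
sqrt(z + E) = sqrt(57 + 494) = sqrt(551)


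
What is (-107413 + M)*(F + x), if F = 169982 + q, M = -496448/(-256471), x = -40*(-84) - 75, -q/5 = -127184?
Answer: -22291340310590025/256471 ≈ -8.6916e+10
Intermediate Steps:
q = 635920 (q = -5*(-127184) = 635920)
x = 3285 (x = 3360 - 75 = 3285)
M = 496448/256471 (M = -496448*(-1/256471) = 496448/256471 ≈ 1.9357)
F = 805902 (F = 169982 + 635920 = 805902)
(-107413 + M)*(F + x) = (-107413 + 496448/256471)*(805902 + 3285) = -27547823075/256471*809187 = -22291340310590025/256471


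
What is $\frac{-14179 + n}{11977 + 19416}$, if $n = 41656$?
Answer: $\frac{27477}{31393} \approx 0.87526$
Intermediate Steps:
$\frac{-14179 + n}{11977 + 19416} = \frac{-14179 + 41656}{11977 + 19416} = \frac{27477}{31393}$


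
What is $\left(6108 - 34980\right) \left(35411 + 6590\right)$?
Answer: $-1212652872$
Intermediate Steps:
$\left(6108 - 34980\right) \left(35411 + 6590\right) = \left(-28872\right) 42001 = -1212652872$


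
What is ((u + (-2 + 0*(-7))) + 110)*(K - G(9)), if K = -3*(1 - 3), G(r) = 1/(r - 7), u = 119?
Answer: 2497/2 ≈ 1248.5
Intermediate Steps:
G(r) = 1/(-7 + r)
K = 6 (K = -3*(-2) = 6)
((u + (-2 + 0*(-7))) + 110)*(K - G(9)) = ((119 + (-2 + 0*(-7))) + 110)*(6 - 1/(-7 + 9)) = ((119 + (-2 + 0)) + 110)*(6 - 1/2) = ((119 - 2) + 110)*(6 - 1*½) = (117 + 110)*(6 - ½) = 227*(11/2) = 2497/2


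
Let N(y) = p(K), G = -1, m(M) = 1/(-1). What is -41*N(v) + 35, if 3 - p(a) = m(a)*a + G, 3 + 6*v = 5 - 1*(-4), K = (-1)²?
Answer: -170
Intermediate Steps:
K = 1
v = 1 (v = -½ + (5 - 1*(-4))/6 = -½ + (5 + 4)/6 = -½ + (⅙)*9 = -½ + 3/2 = 1)
m(M) = -1
p(a) = 4 + a (p(a) = 3 - (-a - 1) = 3 - (-1 - a) = 3 + (1 + a) = 4 + a)
N(y) = 5 (N(y) = 4 + 1 = 5)
-41*N(v) + 35 = -41*5 + 35 = -205 + 35 = -170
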